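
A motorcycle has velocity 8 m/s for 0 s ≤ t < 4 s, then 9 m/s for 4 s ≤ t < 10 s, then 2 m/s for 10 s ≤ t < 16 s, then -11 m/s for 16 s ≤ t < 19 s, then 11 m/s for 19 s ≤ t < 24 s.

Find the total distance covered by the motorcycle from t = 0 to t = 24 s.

186 m

Total distance travelled is ∫|v| dt — sum the magnitudes of each area piece.
0–4 s: |8| × 4 = 32 m
4–10 s: |9| × 6 = 54 m
10–16 s: |2| × 6 = 12 m
16–19 s: |-11| × 3 = 33 m
19–24 s: |11| × 5 = 55 m
Total distance = 186 m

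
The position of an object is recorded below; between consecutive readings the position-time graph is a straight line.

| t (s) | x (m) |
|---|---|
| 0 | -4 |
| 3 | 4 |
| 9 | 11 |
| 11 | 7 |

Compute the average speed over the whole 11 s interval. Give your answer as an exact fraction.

19/11 m/s

Average speed = (total path length)/(elapsed time); on a piecewise-linear x-t graph the path length is Σ|Δx|.
0–3 s: |Δx| = |4 − -4| = 8 m
3–9 s: |Δx| = |11 − 4| = 7 m
9–11 s: |Δx| = |7 − 11| = 4 m
Total path = 19 m; average speed = 19/11 = 19/11 m/s.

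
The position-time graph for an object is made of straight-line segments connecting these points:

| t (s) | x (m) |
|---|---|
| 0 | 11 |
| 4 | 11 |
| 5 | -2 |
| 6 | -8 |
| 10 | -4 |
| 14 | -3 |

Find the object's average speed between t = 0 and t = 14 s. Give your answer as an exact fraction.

12/7 m/s

Average speed = (total path length)/(elapsed time); on a piecewise-linear x-t graph the path length is Σ|Δx|.
0–4 s: |Δx| = |11 − 11| = 0 m
4–5 s: |Δx| = |-2 − 11| = 13 m
5–6 s: |Δx| = |-8 − -2| = 6 m
6–10 s: |Δx| = |-4 − -8| = 4 m
10–14 s: |Δx| = |-3 − -4| = 1 m
Total path = 24 m; average speed = 24/14 = 12/7 m/s.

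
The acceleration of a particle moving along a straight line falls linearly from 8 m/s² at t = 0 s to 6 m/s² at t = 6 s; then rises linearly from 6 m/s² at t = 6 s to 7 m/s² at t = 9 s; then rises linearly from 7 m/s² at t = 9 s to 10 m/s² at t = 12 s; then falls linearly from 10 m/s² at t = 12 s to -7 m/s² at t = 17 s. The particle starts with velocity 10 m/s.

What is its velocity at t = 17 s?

Δv equals the area under the a-t graph; then v = v₀ + Δv.
0–6 s: ½(8 + 6)(6) = 42 m/s
6–9 s: ½(6 + 7)(3) = 19.5 m/s
9–12 s: ½(7 + 10)(3) = 25.5 m/s
12–17 s: ½(10 + -7)(5) = 7.5 m/s
Δv = 94.5 m/s, so v(17) = 10 + (94.5) = 104.5 m/s.

104.5 m/s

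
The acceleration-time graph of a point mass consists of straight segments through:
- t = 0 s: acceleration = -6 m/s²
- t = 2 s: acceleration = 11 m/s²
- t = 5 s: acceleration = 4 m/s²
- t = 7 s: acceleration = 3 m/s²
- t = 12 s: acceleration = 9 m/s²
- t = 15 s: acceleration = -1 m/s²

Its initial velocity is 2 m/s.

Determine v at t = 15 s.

78.5 m/s

Δv equals the area under the a-t graph; then v = v₀ + Δv.
0–2 s: ½(-6 + 11)(2) = 5 m/s
2–5 s: ½(11 + 4)(3) = 22.5 m/s
5–7 s: ½(4 + 3)(2) = 7 m/s
7–12 s: ½(3 + 9)(5) = 30 m/s
12–15 s: ½(9 + -1)(3) = 12 m/s
Δv = 76.5 m/s, so v(15) = 2 + (76.5) = 78.5 m/s.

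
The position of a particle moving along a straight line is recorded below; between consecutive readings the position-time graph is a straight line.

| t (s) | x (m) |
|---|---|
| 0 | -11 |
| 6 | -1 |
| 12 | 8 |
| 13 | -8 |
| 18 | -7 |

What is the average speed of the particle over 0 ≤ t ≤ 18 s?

2 m/s

Average speed = (total path length)/(elapsed time); on a piecewise-linear x-t graph the path length is Σ|Δx|.
0–6 s: |Δx| = |-1 − -11| = 10 m
6–12 s: |Δx| = |8 − -1| = 9 m
12–13 s: |Δx| = |-8 − 8| = 16 m
13–18 s: |Δx| = |-7 − -8| = 1 m
Total path = 36 m; average speed = 36/18 = 2 m/s.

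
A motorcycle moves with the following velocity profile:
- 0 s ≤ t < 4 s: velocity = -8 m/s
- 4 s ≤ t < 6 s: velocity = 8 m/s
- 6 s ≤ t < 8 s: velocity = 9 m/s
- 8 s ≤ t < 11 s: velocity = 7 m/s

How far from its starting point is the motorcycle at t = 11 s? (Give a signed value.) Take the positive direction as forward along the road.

Net displacement equals the area under the velocity-time graph (areas below the axis count negative).
0–4 s: -8 × 4 = -32 m
4–6 s: 8 × 2 = 16 m
6–8 s: 9 × 2 = 18 m
8–11 s: 7 × 3 = 21 m
Net displacement = 23 m

23 m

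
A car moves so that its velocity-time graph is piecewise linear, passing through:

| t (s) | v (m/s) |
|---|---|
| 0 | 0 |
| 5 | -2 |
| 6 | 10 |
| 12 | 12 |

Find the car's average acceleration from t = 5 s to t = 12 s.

2 m/s²

Average acceleration = Δv/Δt = (12 − -2)/(12 − 5) = 2 m/s².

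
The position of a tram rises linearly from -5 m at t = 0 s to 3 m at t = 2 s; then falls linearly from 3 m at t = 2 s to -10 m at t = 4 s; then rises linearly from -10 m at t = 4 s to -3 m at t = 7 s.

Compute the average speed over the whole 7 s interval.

Average speed = (total path length)/(elapsed time); on a piecewise-linear x-t graph the path length is Σ|Δx|.
0–2 s: |Δx| = |3 − -5| = 8 m
2–4 s: |Δx| = |-10 − 3| = 13 m
4–7 s: |Δx| = |-3 − -10| = 7 m
Total path = 28 m; average speed = 28/7 = 4 m/s.

4 m/s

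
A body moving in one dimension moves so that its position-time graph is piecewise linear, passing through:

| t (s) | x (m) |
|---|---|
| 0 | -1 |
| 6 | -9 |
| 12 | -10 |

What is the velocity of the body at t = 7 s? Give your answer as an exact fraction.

Velocity is the slope of the x-t graph on 6–12 s: (-10 − -9)/(12 − 6) = -1/6 m/s.

-1/6 m/s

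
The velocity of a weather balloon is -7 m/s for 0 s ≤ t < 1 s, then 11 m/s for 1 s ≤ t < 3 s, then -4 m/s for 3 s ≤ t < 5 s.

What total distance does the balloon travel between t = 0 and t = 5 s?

Distance (not displacement) is the total path length: add the absolute areas under v-t.
0–1 s: |-7| × 1 = 7 m
1–3 s: |11| × 2 = 22 m
3–5 s: |-4| × 2 = 8 m
Total distance = 37 m

37 m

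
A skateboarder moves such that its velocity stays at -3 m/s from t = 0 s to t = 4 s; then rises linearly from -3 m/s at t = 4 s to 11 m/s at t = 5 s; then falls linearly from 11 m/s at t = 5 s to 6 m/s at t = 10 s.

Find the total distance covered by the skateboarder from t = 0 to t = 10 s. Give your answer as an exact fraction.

414/7 m

Total distance travelled is ∫|v| dt — sum the magnitudes of each area piece.
0–4 s: |-3| × 4 = 12 m
4–5 s: v = 0 at t = 59/14 s; triangle areas 9/28 + 121/28 = 65/14 m
5–10 s: |½(11 + 6)(5)| = 42.5 m
Total distance = 414/7 m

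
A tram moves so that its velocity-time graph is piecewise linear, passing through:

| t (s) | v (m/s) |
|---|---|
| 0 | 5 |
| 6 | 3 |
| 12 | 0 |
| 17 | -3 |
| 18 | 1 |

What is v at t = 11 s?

0.5 m/s

On 6–12 s the graph is linear from 3 to 0 m/s: v(11) = 3 + (0 − 3)·(11 − 6)/(12 − 6) = 0.5 m/s.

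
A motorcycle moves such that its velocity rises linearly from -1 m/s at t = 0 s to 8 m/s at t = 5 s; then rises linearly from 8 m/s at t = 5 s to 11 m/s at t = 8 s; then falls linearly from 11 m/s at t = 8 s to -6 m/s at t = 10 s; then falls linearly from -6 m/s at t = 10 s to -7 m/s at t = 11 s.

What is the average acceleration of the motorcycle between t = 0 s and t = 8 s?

Average acceleration = Δv/Δt = (11 − -1)/(8 − 0) = 1.5 m/s².

1.5 m/s²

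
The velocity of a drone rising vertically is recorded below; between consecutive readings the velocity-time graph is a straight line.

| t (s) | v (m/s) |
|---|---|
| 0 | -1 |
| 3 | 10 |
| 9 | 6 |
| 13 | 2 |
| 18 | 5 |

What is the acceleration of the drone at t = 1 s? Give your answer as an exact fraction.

11/3 m/s²

Acceleration is the slope of the v-t graph on 0–3 s: (10 − -1)/(3 − 0) = 11/3 m/s².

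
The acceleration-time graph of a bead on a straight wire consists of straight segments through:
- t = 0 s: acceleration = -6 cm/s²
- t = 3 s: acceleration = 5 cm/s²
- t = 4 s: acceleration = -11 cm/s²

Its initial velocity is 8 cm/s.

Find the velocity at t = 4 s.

3.5 cm/s

Δv equals the area under the a-t graph; then v = v₀ + Δv.
0–3 s: ½(-6 + 5)(3) = -1.5 cm/s
3–4 s: ½(5 + -11)(1) = -3 cm/s
Δv = -4.5 cm/s, so v(4) = 8 + (-4.5) = 3.5 cm/s.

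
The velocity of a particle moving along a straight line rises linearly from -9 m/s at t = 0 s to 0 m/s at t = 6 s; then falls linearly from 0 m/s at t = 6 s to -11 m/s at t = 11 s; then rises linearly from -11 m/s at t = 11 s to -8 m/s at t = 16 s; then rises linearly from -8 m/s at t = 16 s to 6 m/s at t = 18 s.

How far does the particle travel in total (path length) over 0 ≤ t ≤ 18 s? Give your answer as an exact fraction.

Total distance travelled is ∫|v| dt — sum the magnitudes of each area piece.
0–6 s: |½(-9 + 0)(6)| = 27 m
6–11 s: |½(0 + -11)(5)| = 27.5 m
11–16 s: |½(-11 + -8)(5)| = 47.5 m
16–18 s: v = 0 at t = 120/7 s; triangle areas 32/7 + 18/7 = 50/7 m
Total distance = 764/7 m

764/7 m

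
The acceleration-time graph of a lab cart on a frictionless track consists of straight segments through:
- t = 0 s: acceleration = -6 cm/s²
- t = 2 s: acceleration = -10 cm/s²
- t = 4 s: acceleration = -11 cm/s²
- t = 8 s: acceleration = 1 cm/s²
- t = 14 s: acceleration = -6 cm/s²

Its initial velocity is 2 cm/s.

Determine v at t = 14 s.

Δv equals the area under the a-t graph; then v = v₀ + Δv.
0–2 s: ½(-6 + -10)(2) = -16 cm/s
2–4 s: ½(-10 + -11)(2) = -21 cm/s
4–8 s: ½(-11 + 1)(4) = -20 cm/s
8–14 s: ½(1 + -6)(6) = -15 cm/s
Δv = -72 cm/s, so v(14) = 2 + (-72) = -70 cm/s.

-70 cm/s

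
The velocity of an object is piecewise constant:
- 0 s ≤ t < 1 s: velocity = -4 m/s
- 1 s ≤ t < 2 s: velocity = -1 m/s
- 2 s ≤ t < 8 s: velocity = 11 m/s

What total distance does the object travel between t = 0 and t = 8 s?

Total distance travelled is ∫|v| dt — sum the magnitudes of each area piece.
0–1 s: |-4| × 1 = 4 m
1–2 s: |-1| × 1 = 1 m
2–8 s: |11| × 6 = 66 m
Total distance = 71 m

71 m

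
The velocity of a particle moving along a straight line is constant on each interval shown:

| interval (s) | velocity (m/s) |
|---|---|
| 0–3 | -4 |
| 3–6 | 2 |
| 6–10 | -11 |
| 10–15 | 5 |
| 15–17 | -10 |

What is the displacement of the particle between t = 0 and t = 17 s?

Net displacement equals the area under the velocity-time graph (areas below the axis count negative).
0–3 s: -4 × 3 = -12 m
3–6 s: 2 × 3 = 6 m
6–10 s: -11 × 4 = -44 m
10–15 s: 5 × 5 = 25 m
15–17 s: -10 × 2 = -20 m
Net displacement = -45 m

-45 m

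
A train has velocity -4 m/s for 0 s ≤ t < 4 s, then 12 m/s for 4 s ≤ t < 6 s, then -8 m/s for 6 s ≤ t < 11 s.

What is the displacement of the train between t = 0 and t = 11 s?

Displacement is the signed area under the v-t curve.
0–4 s: -4 × 4 = -16 m
4–6 s: 12 × 2 = 24 m
6–11 s: -8 × 5 = -40 m
Net displacement = -32 m

-32 m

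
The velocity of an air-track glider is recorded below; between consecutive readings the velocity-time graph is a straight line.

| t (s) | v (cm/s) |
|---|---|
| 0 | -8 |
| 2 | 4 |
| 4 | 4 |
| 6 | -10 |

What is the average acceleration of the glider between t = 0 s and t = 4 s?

Average acceleration = Δv/Δt = (4 − -8)/(4 − 0) = 3 cm/s².

3 cm/s²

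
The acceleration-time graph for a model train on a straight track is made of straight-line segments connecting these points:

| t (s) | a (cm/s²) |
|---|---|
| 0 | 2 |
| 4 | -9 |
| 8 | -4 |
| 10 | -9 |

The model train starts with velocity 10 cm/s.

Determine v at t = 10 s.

Δv equals the area under the a-t graph; then v = v₀ + Δv.
0–4 s: ½(2 + -9)(4) = -14 cm/s
4–8 s: ½(-9 + -4)(4) = -26 cm/s
8–10 s: ½(-4 + -9)(2) = -13 cm/s
Δv = -53 cm/s, so v(10) = 10 + (-53) = -43 cm/s.

-43 cm/s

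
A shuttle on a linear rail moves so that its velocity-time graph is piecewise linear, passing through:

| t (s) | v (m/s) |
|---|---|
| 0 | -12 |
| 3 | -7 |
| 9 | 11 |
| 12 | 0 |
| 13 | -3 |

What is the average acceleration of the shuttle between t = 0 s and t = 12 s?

1 m/s²

Average acceleration = Δv/Δt = (0 − -12)/(12 − 0) = 1 m/s².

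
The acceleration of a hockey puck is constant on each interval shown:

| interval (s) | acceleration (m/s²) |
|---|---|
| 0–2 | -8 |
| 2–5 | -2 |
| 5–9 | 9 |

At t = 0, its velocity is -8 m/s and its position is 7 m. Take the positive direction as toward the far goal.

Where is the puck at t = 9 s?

On each constant-a segment, Δv = aΔt and Δx = v₀Δt + ½aΔt²; chain segment to segment.
0–2 s: v starts -8 m/s; Δx = -8·2 + ½·-8·2² = -32 m; v ends -24 m/s.
2–5 s: v starts -24 m/s; Δx = -24·3 + ½·-2·3² = -81 m; v ends -30 m/s.
5–9 s: v starts -30 m/s; Δx = -30·4 + ½·9·4² = -48 m; v ends 6 m/s.
x(9) = 7 + Σ Δx = -154 m.

-154 m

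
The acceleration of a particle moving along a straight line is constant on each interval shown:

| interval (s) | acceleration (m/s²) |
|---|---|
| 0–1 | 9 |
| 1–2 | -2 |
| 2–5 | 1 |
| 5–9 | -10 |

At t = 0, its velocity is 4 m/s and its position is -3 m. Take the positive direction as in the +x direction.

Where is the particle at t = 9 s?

31 m

On each constant-a segment, Δv = aΔt and Δx = v₀Δt + ½aΔt²; chain segment to segment.
0–1 s: v starts 4 m/s; Δx = 4·1 + ½·9·1² = 8.5 m; v ends 13 m/s.
1–2 s: v starts 13 m/s; Δx = 13·1 + ½·-2·1² = 12 m; v ends 11 m/s.
2–5 s: v starts 11 m/s; Δx = 11·3 + ½·1·3² = 37.5 m; v ends 14 m/s.
5–9 s: v starts 14 m/s; Δx = 14·4 + ½·-10·4² = -24 m; v ends -26 m/s.
x(9) = -3 + Σ Δx = 31 m.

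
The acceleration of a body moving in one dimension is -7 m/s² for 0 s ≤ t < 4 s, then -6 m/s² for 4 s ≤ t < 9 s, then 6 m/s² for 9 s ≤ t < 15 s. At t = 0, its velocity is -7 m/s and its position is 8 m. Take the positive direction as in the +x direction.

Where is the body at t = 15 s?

-608 m

On each constant-a segment, Δv = aΔt and Δx = v₀Δt + ½aΔt²; chain segment to segment.
0–4 s: v starts -7 m/s; Δx = -7·4 + ½·-7·4² = -84 m; v ends -35 m/s.
4–9 s: v starts -35 m/s; Δx = -35·5 + ½·-6·5² = -250 m; v ends -65 m/s.
9–15 s: v starts -65 m/s; Δx = -65·6 + ½·6·6² = -282 m; v ends -29 m/s.
x(15) = 8 + Σ Δx = -608 m.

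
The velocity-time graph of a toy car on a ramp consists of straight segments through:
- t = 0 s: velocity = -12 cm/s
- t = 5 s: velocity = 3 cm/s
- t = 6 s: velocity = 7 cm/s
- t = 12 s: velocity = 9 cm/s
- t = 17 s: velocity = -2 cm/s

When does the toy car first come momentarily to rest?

v changes sign on 0–5 s (from -12 to 3); the graph is linear there, so v = 0 at t = 0 + (12)·(5 − 0)/(3 − -12) = 4 s.

t = 4 s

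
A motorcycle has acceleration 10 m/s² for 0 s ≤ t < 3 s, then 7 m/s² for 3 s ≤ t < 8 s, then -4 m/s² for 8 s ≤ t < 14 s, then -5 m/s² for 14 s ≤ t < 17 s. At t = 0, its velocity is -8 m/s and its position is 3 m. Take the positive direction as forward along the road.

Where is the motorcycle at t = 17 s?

568 m

On each constant-a segment, Δv = aΔt and Δx = v₀Δt + ½aΔt²; chain segment to segment.
0–3 s: v starts -8 m/s; Δx = -8·3 + ½·10·3² = 21 m; v ends 22 m/s.
3–8 s: v starts 22 m/s; Δx = 22·5 + ½·7·5² = 197.5 m; v ends 57 m/s.
8–14 s: v starts 57 m/s; Δx = 57·6 + ½·-4·6² = 270 m; v ends 33 m/s.
14–17 s: v starts 33 m/s; Δx = 33·3 + ½·-5·3² = 76.5 m; v ends 18 m/s.
x(17) = 3 + Σ Δx = 568 m.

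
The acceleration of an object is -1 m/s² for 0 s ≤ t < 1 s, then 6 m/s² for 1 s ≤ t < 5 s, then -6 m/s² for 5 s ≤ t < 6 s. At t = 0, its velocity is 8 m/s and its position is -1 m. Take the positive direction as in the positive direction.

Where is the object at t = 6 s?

110.5 m

On each constant-a segment, Δv = aΔt and Δx = v₀Δt + ½aΔt²; chain segment to segment.
0–1 s: v starts 8 m/s; Δx = 8·1 + ½·-1·1² = 7.5 m; v ends 7 m/s.
1–5 s: v starts 7 m/s; Δx = 7·4 + ½·6·4² = 76 m; v ends 31 m/s.
5–6 s: v starts 31 m/s; Δx = 31·1 + ½·-6·1² = 28 m; v ends 25 m/s.
x(6) = -1 + Σ Δx = 110.5 m.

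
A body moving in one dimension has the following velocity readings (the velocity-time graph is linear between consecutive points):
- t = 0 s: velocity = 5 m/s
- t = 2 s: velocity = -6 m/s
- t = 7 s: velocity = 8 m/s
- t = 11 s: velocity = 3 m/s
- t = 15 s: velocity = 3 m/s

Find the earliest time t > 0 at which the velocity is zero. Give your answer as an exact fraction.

v changes sign on 0–2 s (from 5 to -6); the graph is linear there, so v = 0 at t = 0 + (-5)·(2 − 0)/(-6 − 5) = 10/11 s.

t = 10/11 s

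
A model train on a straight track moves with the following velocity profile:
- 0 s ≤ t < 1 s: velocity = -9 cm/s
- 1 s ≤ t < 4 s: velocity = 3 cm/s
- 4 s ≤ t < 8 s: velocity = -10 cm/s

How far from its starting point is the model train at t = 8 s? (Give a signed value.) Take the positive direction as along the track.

-40 cm

Displacement is the signed area under the v-t curve.
0–1 s: -9 × 1 = -9 cm
1–4 s: 3 × 3 = 9 cm
4–8 s: -10 × 4 = -40 cm
Net displacement = -40 cm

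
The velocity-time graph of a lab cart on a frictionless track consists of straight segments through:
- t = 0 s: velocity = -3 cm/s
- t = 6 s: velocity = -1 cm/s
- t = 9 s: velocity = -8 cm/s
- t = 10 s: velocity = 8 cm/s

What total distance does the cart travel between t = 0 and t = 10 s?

Distance (not displacement) is the total path length: add the absolute areas under v-t.
0–6 s: |½(-3 + -1)(6)| = 12 cm
6–9 s: |½(-1 + -8)(3)| = 13.5 cm
9–10 s: v = 0 at t = 9.5 s; triangle areas 2 + 2 = 4 cm
Total distance = 29.5 cm

29.5 cm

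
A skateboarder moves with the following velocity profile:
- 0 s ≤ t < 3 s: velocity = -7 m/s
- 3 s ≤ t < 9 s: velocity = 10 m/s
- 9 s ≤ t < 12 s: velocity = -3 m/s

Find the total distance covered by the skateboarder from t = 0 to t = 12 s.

Total distance travelled is ∫|v| dt — sum the magnitudes of each area piece.
0–3 s: |-7| × 3 = 21 m
3–9 s: |10| × 6 = 60 m
9–12 s: |-3| × 3 = 9 m
Total distance = 90 m

90 m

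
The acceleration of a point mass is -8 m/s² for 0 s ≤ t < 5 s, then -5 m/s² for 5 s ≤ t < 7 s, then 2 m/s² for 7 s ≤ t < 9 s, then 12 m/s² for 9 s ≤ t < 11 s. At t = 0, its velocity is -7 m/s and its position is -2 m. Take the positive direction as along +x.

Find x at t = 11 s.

-433 m

On each constant-a segment, Δv = aΔt and Δx = v₀Δt + ½aΔt²; chain segment to segment.
0–5 s: v starts -7 m/s; Δx = -7·5 + ½·-8·5² = -135 m; v ends -47 m/s.
5–7 s: v starts -47 m/s; Δx = -47·2 + ½·-5·2² = -104 m; v ends -57 m/s.
7–9 s: v starts -57 m/s; Δx = -57·2 + ½·2·2² = -110 m; v ends -53 m/s.
9–11 s: v starts -53 m/s; Δx = -53·2 + ½·12·2² = -82 m; v ends -29 m/s.
x(11) = -2 + Σ Δx = -433 m.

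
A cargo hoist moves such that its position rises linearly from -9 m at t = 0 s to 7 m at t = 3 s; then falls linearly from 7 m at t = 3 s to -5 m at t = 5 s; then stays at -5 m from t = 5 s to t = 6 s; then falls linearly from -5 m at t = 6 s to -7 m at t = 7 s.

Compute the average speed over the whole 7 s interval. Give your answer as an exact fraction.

30/7 m/s

Average speed = (total path length)/(elapsed time); on a piecewise-linear x-t graph the path length is Σ|Δx|.
0–3 s: |Δx| = |7 − -9| = 16 m
3–5 s: |Δx| = |-5 − 7| = 12 m
5–6 s: |Δx| = |-5 − -5| = 0 m
6–7 s: |Δx| = |-7 − -5| = 2 m
Total path = 30 m; average speed = 30/7 = 30/7 m/s.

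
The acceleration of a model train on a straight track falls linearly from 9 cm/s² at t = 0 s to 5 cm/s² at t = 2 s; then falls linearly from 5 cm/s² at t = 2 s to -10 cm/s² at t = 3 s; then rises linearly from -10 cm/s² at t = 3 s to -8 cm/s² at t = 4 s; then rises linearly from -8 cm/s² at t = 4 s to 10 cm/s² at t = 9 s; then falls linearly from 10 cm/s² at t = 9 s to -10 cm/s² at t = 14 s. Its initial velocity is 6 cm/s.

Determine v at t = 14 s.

Δv equals the area under the a-t graph; then v = v₀ + Δv.
0–2 s: ½(9 + 5)(2) = 14 cm/s
2–3 s: ½(5 + -10)(1) = -2.5 cm/s
3–4 s: ½(-10 + -8)(1) = -9 cm/s
4–9 s: ½(-8 + 10)(5) = 5 cm/s
9–14 s: ½(10 + -10)(5) = 0 cm/s
Δv = 7.5 cm/s, so v(14) = 6 + (7.5) = 13.5 cm/s.

13.5 cm/s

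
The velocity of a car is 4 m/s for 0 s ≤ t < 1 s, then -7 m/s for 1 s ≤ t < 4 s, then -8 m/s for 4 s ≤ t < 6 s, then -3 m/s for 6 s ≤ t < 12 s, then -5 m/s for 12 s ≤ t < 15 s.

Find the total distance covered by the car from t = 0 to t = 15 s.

Distance (not displacement) is the total path length: add the absolute areas under v-t.
0–1 s: |4| × 1 = 4 m
1–4 s: |-7| × 3 = 21 m
4–6 s: |-8| × 2 = 16 m
6–12 s: |-3| × 6 = 18 m
12–15 s: |-5| × 3 = 15 m
Total distance = 74 m

74 m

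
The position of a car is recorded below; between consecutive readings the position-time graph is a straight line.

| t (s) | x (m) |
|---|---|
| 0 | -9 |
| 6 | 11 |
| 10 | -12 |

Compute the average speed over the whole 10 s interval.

Average speed = (total path length)/(elapsed time); on a piecewise-linear x-t graph the path length is Σ|Δx|.
0–6 s: |Δx| = |11 − -9| = 20 m
6–10 s: |Δx| = |-12 − 11| = 23 m
Total path = 43 m; average speed = 43/10 = 4.3 m/s.

4.3 m/s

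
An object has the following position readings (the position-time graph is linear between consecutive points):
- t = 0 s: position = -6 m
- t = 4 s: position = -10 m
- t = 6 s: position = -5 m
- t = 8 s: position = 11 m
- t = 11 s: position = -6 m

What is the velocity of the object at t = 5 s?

Velocity is the slope of the x-t graph on 4–6 s: (-5 − -10)/(6 − 4) = 2.5 m/s.

2.5 m/s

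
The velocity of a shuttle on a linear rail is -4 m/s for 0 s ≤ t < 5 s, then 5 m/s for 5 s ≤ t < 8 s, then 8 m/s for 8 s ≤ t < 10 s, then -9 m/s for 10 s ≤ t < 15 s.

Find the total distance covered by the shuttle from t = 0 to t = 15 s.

Total distance travelled is ∫|v| dt — sum the magnitudes of each area piece.
0–5 s: |-4| × 5 = 20 m
5–8 s: |5| × 3 = 15 m
8–10 s: |8| × 2 = 16 m
10–15 s: |-9| × 5 = 45 m
Total distance = 96 m

96 m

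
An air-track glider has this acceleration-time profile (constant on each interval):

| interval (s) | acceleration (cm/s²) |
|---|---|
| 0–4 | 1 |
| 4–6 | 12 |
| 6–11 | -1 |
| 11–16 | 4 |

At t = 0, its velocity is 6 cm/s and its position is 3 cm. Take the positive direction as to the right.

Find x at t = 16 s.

431.5 cm

On each constant-a segment, Δv = aΔt and Δx = v₀Δt + ½aΔt²; chain segment to segment.
0–4 s: v starts 6 cm/s; Δx = 6·4 + ½·1·4² = 32 cm; v ends 10 cm/s.
4–6 s: v starts 10 cm/s; Δx = 10·2 + ½·12·2² = 44 cm; v ends 34 cm/s.
6–11 s: v starts 34 cm/s; Δx = 34·5 + ½·-1·5² = 157.5 cm; v ends 29 cm/s.
11–16 s: v starts 29 cm/s; Δx = 29·5 + ½·4·5² = 195 cm; v ends 49 cm/s.
x(16) = 3 + Σ Δx = 431.5 cm.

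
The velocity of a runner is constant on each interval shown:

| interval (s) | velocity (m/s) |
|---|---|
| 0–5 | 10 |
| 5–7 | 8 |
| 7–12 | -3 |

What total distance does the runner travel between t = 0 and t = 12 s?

Total distance travelled is ∫|v| dt — sum the magnitudes of each area piece.
0–5 s: |10| × 5 = 50 m
5–7 s: |8| × 2 = 16 m
7–12 s: |-3| × 5 = 15 m
Total distance = 81 m

81 m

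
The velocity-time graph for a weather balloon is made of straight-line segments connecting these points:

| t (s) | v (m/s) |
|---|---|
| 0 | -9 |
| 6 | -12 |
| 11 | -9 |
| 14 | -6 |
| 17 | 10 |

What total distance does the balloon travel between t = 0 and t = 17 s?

Distance (not displacement) is the total path length: add the absolute areas under v-t.
0–6 s: |½(-9 + -12)(6)| = 63 m
6–11 s: |½(-12 + -9)(5)| = 52.5 m
11–14 s: |½(-9 + -6)(3)| = 22.5 m
14–17 s: v = 0 at t = 15.125 s; triangle areas 3.375 + 9.375 = 12.75 m
Total distance = 150.75 m

150.75 m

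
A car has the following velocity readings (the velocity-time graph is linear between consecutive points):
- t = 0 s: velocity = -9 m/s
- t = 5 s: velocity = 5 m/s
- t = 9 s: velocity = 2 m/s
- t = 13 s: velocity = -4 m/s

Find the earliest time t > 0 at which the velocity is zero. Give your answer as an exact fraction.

t = 45/14 s

v changes sign on 0–5 s (from -9 to 5); the graph is linear there, so v = 0 at t = 0 + (9)·(5 − 0)/(5 − -9) = 45/14 s.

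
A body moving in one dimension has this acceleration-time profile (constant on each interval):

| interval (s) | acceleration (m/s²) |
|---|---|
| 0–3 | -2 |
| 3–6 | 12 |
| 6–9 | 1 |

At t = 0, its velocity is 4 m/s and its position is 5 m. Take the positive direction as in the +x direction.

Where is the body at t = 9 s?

162.5 m

On each constant-a segment, Δv = aΔt and Δx = v₀Δt + ½aΔt²; chain segment to segment.
0–3 s: v starts 4 m/s; Δx = 4·3 + ½·-2·3² = 3 m; v ends -2 m/s.
3–6 s: v starts -2 m/s; Δx = -2·3 + ½·12·3² = 48 m; v ends 34 m/s.
6–9 s: v starts 34 m/s; Δx = 34·3 + ½·1·3² = 106.5 m; v ends 37 m/s.
x(9) = 5 + Σ Δx = 162.5 m.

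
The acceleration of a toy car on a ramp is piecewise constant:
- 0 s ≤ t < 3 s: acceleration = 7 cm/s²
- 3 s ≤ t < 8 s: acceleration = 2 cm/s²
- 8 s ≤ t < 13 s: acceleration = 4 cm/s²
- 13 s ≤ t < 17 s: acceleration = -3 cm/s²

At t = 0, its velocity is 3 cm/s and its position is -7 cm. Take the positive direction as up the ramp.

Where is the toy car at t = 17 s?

590.5 cm

On each constant-a segment, Δv = aΔt and Δx = v₀Δt + ½aΔt²; chain segment to segment.
0–3 s: v starts 3 cm/s; Δx = 3·3 + ½·7·3² = 40.5 cm; v ends 24 cm/s.
3–8 s: v starts 24 cm/s; Δx = 24·5 + ½·2·5² = 145 cm; v ends 34 cm/s.
8–13 s: v starts 34 cm/s; Δx = 34·5 + ½·4·5² = 220 cm; v ends 54 cm/s.
13–17 s: v starts 54 cm/s; Δx = 54·4 + ½·-3·4² = 192 cm; v ends 42 cm/s.
x(17) = -7 + Σ Δx = 590.5 cm.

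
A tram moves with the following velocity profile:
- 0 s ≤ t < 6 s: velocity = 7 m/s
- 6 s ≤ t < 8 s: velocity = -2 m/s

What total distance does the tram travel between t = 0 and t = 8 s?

Total distance travelled is ∫|v| dt — sum the magnitudes of each area piece.
0–6 s: |7| × 6 = 42 m
6–8 s: |-2| × 2 = 4 m
Total distance = 46 m

46 m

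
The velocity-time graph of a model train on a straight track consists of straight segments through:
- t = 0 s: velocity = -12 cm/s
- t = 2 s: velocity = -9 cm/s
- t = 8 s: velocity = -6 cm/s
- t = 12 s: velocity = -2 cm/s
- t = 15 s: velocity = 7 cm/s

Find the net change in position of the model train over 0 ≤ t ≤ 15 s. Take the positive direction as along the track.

Displacement is the signed area under the v-t curve.
0–2 s: ½(-12 + -9)(2) = -21 cm
2–8 s: ½(-9 + -6)(6) = -45 cm
8–12 s: ½(-6 + -2)(4) = -16 cm
12–15 s: ½(-2 + 7)(3) = 7.5 cm
Net displacement = -74.5 cm

-74.5 cm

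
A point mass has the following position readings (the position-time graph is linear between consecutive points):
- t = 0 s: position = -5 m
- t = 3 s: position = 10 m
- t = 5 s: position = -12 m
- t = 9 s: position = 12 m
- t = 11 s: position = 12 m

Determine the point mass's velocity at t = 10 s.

Velocity is the slope of the x-t graph on 9–11 s: (12 − 12)/(11 − 9) = 0 m/s.

0 m/s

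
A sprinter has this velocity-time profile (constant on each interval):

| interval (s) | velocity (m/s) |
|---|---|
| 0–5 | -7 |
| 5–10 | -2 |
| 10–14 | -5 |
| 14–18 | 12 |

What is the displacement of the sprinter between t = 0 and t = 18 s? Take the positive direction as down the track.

Net displacement equals the area under the velocity-time graph (areas below the axis count negative).
0–5 s: -7 × 5 = -35 m
5–10 s: -2 × 5 = -10 m
10–14 s: -5 × 4 = -20 m
14–18 s: 12 × 4 = 48 m
Net displacement = -17 m

-17 m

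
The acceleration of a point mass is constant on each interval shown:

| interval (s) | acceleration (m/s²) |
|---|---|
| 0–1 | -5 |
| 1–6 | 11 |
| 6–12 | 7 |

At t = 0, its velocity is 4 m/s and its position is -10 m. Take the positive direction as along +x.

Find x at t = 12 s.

On each constant-a segment, Δv = aΔt and Δx = v₀Δt + ½aΔt²; chain segment to segment.
0–1 s: v starts 4 m/s; Δx = 4·1 + ½·-5·1² = 1.5 m; v ends -1 m/s.
1–6 s: v starts -1 m/s; Δx = -1·5 + ½·11·5² = 132.5 m; v ends 54 m/s.
6–12 s: v starts 54 m/s; Δx = 54·6 + ½·7·6² = 450 m; v ends 96 m/s.
x(12) = -10 + Σ Δx = 574 m.

574 m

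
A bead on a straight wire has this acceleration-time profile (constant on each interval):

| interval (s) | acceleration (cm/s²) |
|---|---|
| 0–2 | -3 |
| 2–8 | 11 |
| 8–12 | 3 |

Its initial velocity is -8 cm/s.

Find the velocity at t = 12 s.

Δv equals the area under the a-t graph; then v = v₀ + Δv.
0–2 s: -3 × 2 = -6 cm/s
2–8 s: 11 × 6 = 66 cm/s
8–12 s: 3 × 4 = 12 cm/s
Δv = 72 cm/s, so v(12) = -8 + (72) = 64 cm/s.

64 cm/s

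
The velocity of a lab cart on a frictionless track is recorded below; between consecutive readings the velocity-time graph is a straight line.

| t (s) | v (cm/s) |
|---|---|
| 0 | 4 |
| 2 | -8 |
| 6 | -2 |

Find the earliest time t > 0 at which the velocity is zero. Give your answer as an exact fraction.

t = 2/3 s

v changes sign on 0–2 s (from 4 to -8); the graph is linear there, so v = 0 at t = 0 + (-4)·(2 − 0)/(-8 − 4) = 2/3 s.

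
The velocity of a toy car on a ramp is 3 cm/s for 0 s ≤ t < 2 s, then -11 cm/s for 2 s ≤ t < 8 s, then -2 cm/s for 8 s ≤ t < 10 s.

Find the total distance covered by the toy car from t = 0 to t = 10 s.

Distance (not displacement) is the total path length: add the absolute areas under v-t.
0–2 s: |3| × 2 = 6 cm
2–8 s: |-11| × 6 = 66 cm
8–10 s: |-2| × 2 = 4 cm
Total distance = 76 cm

76 cm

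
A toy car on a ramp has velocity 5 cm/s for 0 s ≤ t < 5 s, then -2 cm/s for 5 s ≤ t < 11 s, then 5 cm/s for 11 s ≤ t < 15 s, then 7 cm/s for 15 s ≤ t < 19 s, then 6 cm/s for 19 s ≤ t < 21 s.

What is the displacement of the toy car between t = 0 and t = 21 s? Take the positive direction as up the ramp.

Displacement is the signed area under the v-t curve.
0–5 s: 5 × 5 = 25 cm
5–11 s: -2 × 6 = -12 cm
11–15 s: 5 × 4 = 20 cm
15–19 s: 7 × 4 = 28 cm
19–21 s: 6 × 2 = 12 cm
Net displacement = 73 cm

73 cm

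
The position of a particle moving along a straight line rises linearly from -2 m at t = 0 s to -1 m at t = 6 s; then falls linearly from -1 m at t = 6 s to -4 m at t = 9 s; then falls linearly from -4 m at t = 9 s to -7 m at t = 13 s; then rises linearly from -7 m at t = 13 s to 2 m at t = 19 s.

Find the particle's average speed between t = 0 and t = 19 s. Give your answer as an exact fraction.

16/19 m/s

Average speed = (total path length)/(elapsed time); on a piecewise-linear x-t graph the path length is Σ|Δx|.
0–6 s: |Δx| = |-1 − -2| = 1 m
6–9 s: |Δx| = |-4 − -1| = 3 m
9–13 s: |Δx| = |-7 − -4| = 3 m
13–19 s: |Δx| = |2 − -7| = 9 m
Total path = 16 m; average speed = 16/19 = 16/19 m/s.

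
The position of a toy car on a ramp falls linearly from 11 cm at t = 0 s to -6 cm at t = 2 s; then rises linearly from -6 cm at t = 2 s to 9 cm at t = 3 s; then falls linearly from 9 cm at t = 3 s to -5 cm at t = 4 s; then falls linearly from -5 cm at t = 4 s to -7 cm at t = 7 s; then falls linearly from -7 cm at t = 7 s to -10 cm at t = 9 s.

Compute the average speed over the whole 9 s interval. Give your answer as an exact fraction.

17/3 cm/s

Average speed = (total path length)/(elapsed time); on a piecewise-linear x-t graph the path length is Σ|Δx|.
0–2 s: |Δx| = |-6 − 11| = 17 cm
2–3 s: |Δx| = |9 − -6| = 15 cm
3–4 s: |Δx| = |-5 − 9| = 14 cm
4–7 s: |Δx| = |-7 − -5| = 2 cm
7–9 s: |Δx| = |-10 − -7| = 3 cm
Total path = 51 cm; average speed = 51/9 = 17/3 cm/s.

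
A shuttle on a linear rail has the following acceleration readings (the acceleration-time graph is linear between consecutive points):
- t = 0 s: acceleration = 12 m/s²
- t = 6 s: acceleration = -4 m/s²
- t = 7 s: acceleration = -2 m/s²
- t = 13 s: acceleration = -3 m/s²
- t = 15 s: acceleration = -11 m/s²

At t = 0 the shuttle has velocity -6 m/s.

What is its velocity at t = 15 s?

Δv equals the area under the a-t graph; then v = v₀ + Δv.
0–6 s: ½(12 + -4)(6) = 24 m/s
6–7 s: ½(-4 + -2)(1) = -3 m/s
7–13 s: ½(-2 + -3)(6) = -15 m/s
13–15 s: ½(-3 + -11)(2) = -14 m/s
Δv = -8 m/s, so v(15) = -6 + (-8) = -14 m/s.

-14 m/s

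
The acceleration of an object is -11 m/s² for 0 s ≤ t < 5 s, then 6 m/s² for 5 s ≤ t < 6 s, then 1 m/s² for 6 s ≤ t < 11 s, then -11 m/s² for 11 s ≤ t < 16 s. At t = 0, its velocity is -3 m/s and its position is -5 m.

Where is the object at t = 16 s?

-832.5 m

On each constant-a segment, Δv = aΔt and Δx = v₀Δt + ½aΔt²; chain segment to segment.
0–5 s: v starts -3 m/s; Δx = -3·5 + ½·-11·5² = -152.5 m; v ends -58 m/s.
5–6 s: v starts -58 m/s; Δx = -58·1 + ½·6·1² = -55 m; v ends -52 m/s.
6–11 s: v starts -52 m/s; Δx = -52·5 + ½·1·5² = -247.5 m; v ends -47 m/s.
11–16 s: v starts -47 m/s; Δx = -47·5 + ½·-11·5² = -372.5 m; v ends -102 m/s.
x(16) = -5 + Σ Δx = -832.5 m.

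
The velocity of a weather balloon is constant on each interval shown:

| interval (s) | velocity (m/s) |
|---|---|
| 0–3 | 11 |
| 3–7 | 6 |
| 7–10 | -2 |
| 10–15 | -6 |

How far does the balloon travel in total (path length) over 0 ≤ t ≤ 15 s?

Distance (not displacement) is the total path length: add the absolute areas under v-t.
0–3 s: |11| × 3 = 33 m
3–7 s: |6| × 4 = 24 m
7–10 s: |-2| × 3 = 6 m
10–15 s: |-6| × 5 = 30 m
Total distance = 93 m

93 m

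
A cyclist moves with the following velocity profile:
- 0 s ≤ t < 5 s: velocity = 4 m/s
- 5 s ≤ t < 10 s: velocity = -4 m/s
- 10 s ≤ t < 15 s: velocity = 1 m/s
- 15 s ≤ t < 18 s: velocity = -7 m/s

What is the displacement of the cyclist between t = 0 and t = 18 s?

-16 m

Displacement is the signed area under the v-t curve.
0–5 s: 4 × 5 = 20 m
5–10 s: -4 × 5 = -20 m
10–15 s: 1 × 5 = 5 m
15–18 s: -7 × 3 = -21 m
Net displacement = -16 m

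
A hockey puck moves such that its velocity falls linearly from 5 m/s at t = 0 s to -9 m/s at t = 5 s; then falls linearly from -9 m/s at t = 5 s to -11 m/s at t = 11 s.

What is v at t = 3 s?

On 0–5 s the graph is linear from 5 to -9 m/s: v(3) = 5 + (-9 − 5)·(3 − 0)/(5 − 0) = -3.4 m/s.

-3.4 m/s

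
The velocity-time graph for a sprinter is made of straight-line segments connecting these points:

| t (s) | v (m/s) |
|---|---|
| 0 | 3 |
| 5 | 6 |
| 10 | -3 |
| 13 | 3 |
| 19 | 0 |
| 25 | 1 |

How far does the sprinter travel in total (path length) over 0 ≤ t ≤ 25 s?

51.5 m

Distance (not displacement) is the total path length: add the absolute areas under v-t.
0–5 s: |½(3 + 6)(5)| = 22.5 m
5–10 s: v = 0 at t = 25/3 s; triangle areas 10 + 2.5 = 12.5 m
10–13 s: v = 0 at t = 11.5 s; triangle areas 2.25 + 2.25 = 4.5 m
13–19 s: |½(3 + 0)(6)| = 9 m
19–25 s: |½(0 + 1)(6)| = 3 m
Total distance = 51.5 m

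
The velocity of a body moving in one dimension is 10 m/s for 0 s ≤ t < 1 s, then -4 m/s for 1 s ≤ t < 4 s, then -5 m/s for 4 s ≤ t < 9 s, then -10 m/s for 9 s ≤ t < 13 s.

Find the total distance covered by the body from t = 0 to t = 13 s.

87 m

Distance (not displacement) is the total path length: add the absolute areas under v-t.
0–1 s: |10| × 1 = 10 m
1–4 s: |-4| × 3 = 12 m
4–9 s: |-5| × 5 = 25 m
9–13 s: |-10| × 4 = 40 m
Total distance = 87 m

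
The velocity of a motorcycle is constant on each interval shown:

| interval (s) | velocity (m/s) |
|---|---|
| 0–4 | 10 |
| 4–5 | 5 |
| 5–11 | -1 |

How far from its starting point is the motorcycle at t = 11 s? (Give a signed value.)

Net displacement equals the area under the velocity-time graph (areas below the axis count negative).
0–4 s: 10 × 4 = 40 m
4–5 s: 5 × 1 = 5 m
5–11 s: -1 × 6 = -6 m
Net displacement = 39 m

39 m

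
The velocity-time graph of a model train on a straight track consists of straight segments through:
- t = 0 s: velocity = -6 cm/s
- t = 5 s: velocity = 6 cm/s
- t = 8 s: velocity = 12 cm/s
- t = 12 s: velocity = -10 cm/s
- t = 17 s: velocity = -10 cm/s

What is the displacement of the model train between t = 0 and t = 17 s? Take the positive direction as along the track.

-19 cm

Net displacement equals the area under the velocity-time graph (areas below the axis count negative).
0–5 s: ½(-6 + 6)(5) = 0 cm
5–8 s: ½(6 + 12)(3) = 27 cm
8–12 s: ½(12 + -10)(4) = 4 cm
12–17 s: -10 × 5 = -50 cm
Net displacement = -19 cm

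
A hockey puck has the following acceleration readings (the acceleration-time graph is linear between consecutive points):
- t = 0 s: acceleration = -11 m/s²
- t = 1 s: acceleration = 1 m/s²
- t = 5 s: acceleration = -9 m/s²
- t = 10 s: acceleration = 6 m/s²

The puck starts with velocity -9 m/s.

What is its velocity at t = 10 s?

-37.5 m/s

Δv equals the area under the a-t graph; then v = v₀ + Δv.
0–1 s: ½(-11 + 1)(1) = -5 m/s
1–5 s: ½(1 + -9)(4) = -16 m/s
5–10 s: ½(-9 + 6)(5) = -7.5 m/s
Δv = -28.5 m/s, so v(10) = -9 + (-28.5) = -37.5 m/s.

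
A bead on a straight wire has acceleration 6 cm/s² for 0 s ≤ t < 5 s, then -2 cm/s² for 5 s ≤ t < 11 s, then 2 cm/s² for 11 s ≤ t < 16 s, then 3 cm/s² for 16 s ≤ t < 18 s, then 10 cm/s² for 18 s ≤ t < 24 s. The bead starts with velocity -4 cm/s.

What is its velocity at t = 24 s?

90 cm/s

Δv equals the area under the a-t graph; then v = v₀ + Δv.
0–5 s: 6 × 5 = 30 cm/s
5–11 s: -2 × 6 = -12 cm/s
11–16 s: 2 × 5 = 10 cm/s
16–18 s: 3 × 2 = 6 cm/s
18–24 s: 10 × 6 = 60 cm/s
Δv = 94 cm/s, so v(24) = -4 + (94) = 90 cm/s.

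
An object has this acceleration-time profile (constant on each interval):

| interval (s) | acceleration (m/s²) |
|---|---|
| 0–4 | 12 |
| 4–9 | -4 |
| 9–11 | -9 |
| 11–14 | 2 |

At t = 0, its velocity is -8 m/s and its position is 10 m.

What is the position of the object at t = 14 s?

261 m

On each constant-a segment, Δv = aΔt and Δx = v₀Δt + ½aΔt²; chain segment to segment.
0–4 s: v starts -8 m/s; Δx = -8·4 + ½·12·4² = 64 m; v ends 40 m/s.
4–9 s: v starts 40 m/s; Δx = 40·5 + ½·-4·5² = 150 m; v ends 20 m/s.
9–11 s: v starts 20 m/s; Δx = 20·2 + ½·-9·2² = 22 m; v ends 2 m/s.
11–14 s: v starts 2 m/s; Δx = 2·3 + ½·2·3² = 15 m; v ends 8 m/s.
x(14) = 10 + Σ Δx = 261 m.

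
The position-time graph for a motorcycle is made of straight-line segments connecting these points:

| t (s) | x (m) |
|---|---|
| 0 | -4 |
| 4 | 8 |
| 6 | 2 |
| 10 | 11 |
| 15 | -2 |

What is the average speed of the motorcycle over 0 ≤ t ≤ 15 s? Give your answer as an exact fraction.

8/3 m/s

Average speed = (total path length)/(elapsed time); on a piecewise-linear x-t graph the path length is Σ|Δx|.
0–4 s: |Δx| = |8 − -4| = 12 m
4–6 s: |Δx| = |2 − 8| = 6 m
6–10 s: |Δx| = |11 − 2| = 9 m
10–15 s: |Δx| = |-2 − 11| = 13 m
Total path = 40 m; average speed = 40/15 = 8/3 m/s.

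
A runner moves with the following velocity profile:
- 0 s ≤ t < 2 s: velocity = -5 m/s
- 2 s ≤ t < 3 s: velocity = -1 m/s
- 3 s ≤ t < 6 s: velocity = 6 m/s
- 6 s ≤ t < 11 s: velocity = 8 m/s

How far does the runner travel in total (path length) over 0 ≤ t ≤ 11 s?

Total distance travelled is ∫|v| dt — sum the magnitudes of each area piece.
0–2 s: |-5| × 2 = 10 m
2–3 s: |-1| × 1 = 1 m
3–6 s: |6| × 3 = 18 m
6–11 s: |8| × 5 = 40 m
Total distance = 69 m

69 m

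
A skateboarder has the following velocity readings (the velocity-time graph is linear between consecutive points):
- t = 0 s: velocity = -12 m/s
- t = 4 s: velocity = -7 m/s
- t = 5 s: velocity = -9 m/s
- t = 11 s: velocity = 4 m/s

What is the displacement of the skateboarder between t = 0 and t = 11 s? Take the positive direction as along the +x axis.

Net displacement equals the area under the velocity-time graph (areas below the axis count negative).
0–4 s: ½(-12 + -7)(4) = -38 m
4–5 s: ½(-7 + -9)(1) = -8 m
5–11 s: ½(-9 + 4)(6) = -15 m
Net displacement = -61 m

-61 m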